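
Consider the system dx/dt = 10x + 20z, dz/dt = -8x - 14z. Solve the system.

x(t) = 2K_1e^(-2t)sin(4t) - K_1e^(-2t)cos(4t) - K_2e^(-2t)sin(4t) - 2K_2e^(-2t)cos(4t), z(t) = -K_1e^(-2t)sin(4t) + K_1e^(-2t)cos(4t) + K_2e^(-2t)sin(4t) + K_2e^(-2t)cos(4t)

Coefficient matrix A = [[10, 20], [-8, -14]].
Characteristic polynomial det(A - λI) = λ^2 + 4λ + 20 = 0.
Eigenvalues λ = -2 ± 4i (complex conjugate pair).
For λ=-2+4i: an eigenvector is (-1,1) - i(2,-1) = (-1 - 2i, 1 + i).
A real fundamental pair from Re and Im of e^((-2+4i)t)v: X_1 = e^(-2t)(cos(4t)·(-1,1) + sin(4t)·(2,-1)), X_2 = e^(-2t)(sin(4t)·(-1,1) - cos(4t)·(2,-1)).
General solution: K_1X_1 + K_2X_2.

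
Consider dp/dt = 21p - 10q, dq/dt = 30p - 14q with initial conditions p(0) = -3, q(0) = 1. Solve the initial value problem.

Coefficient matrix A = [[21, -10], [30, -14]].
Characteristic polynomial det(A - λI) = λ^2 - 7λ + 6 = 0.
Eigenvalues λ = 1, 6.
For λ=1: (A-λI) row 1 is [20, -10], so an eigenvector is (-1, -2).
For λ=6: (A-λI) row 1 is [15, -10], so an eigenvector is (2, 3).
General solution: c_1e^(t)(-1,-2) + c_2e^(6t)(2,3).
Applying p(0)=-3, q(0)=1 gives c_1=-11, c_2=-7.

p(t) = -14e^(6t) + 11e^(t), q(t) = -21e^(6t) + 22e^(t)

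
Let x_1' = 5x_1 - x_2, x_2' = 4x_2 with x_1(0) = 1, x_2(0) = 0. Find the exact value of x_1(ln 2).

32

A = [[5,-1],[0,4]]; eigenvalues λ = 5, 4.
Eigenvectors: (1,0) for λ=5, (-1,-1) for λ=4.
From the initial condition, c_1 = 1, c_2 = 0.
x_1(ln 2) = (1)(2^5)(1) + (0)(2^4)(-1) = 32.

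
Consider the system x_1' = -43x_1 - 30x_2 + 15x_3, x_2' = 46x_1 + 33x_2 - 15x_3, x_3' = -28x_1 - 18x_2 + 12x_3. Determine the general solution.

x_1(t) = 3c_1e^(-3t) + c_3e^(2t), x_2(t) = -3c_1e^(-3t) + c_2e^(3t) - c_3e^(2t), x_3(t) = 2c_1e^(-3t) + 2c_2e^(3t) + c_3e^(2t)

Coefficient matrix A = [[-43, -30, 15], [46, 33, -15], [-28, -18, 12]].
det(A - λI) = 0 gives eigenvalues λ = -3, 3, 2.
For λ=-3: eigenvector (3,-3,2).
For λ=3: eigenvector (0,1,2).
For λ=2: eigenvector (1,-1,1).
General solution: c_1e^(-3t)(3,-3,2) + c_2e^(3t)(0,1,2) + c_3e^(2t)(1,-1,1).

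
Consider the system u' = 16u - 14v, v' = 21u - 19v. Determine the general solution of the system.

Coefficient matrix A = [[16, -14], [21, -19]].
Characteristic polynomial det(A - λI) = λ^2 + 3λ - 10 = 0.
Eigenvalues λ = -5, 2.
For λ=-5: (A-λI) row 1 is [21, -14], so an eigenvector is (-2, -3).
For λ=2: (A-λI) row 1 is [14, -14], so an eigenvector is (1, 1).
General solution: K_1e^(-5t)(-2,-3) + K_2e^(2t)(1,1).

u(t) = -2K_1e^(-5t) + K_2e^(2t), v(t) = -3K_1e^(-5t) + K_2e^(2t)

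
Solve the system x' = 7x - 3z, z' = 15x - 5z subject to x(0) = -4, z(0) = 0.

Coefficient matrix A = [[7, -3], [15, -5]].
Characteristic polynomial det(A - λI) = λ^2 - 2λ + 10 = 0.
Eigenvalues λ = 1 ± 3i (complex conjugate pair).
For λ=1+3i: an eigenvector is (0,1) - i(-1,-2) = (0 + i, 1 + 2i).
A real fundamental pair from Re and Im of e^((1+3i)t)v: X_1 = e^(t)(cos(3t)·(0,1) + sin(3t)·(-1,-2)), X_2 = e^(t)(sin(3t)·(0,1) - cos(3t)·(-1,-2)).
General solution: c_1X_1 + c_2X_2.
Applying x(0)=-4, z(0)=0 gives c_1=8, c_2=-4.

x(t) = -8e^(t)sin(3t) - 4e^(t)cos(3t), z(t) = -20e^(t)sin(3t)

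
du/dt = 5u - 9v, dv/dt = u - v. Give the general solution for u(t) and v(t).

u(t) = -3K_1e^(2t) - 3K_2te^(2t) - K_2e^(2t), v(t) = -K_1e^(2t) - K_2te^(2t)

Coefficient matrix A = [[5, -9], [1, -1]].
Characteristic polynomial det(A - λI) = λ^2 - 4λ + 4 = 0.
Single eigenvalue λ = 2 with algebraic multiplicity 2.
Eigenvector v = (-3,-1); generalized eigenvector w with (A-λI)w=v is (-1,0).
General solution: e^(2t)[K_1·v + K_2·(t·v + w)].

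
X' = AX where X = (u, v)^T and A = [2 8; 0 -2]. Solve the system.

u(t) = K_1e^(2t) + 2K_2e^(-2t), v(t) = -K_2e^(-2t)

Coefficient matrix A = [[2, 8], [0, -2]].
Characteristic polynomial det(A - λI) = λ^2 - 4 = 0.
Eigenvalues λ = 2, -2.
For λ=2: (A-λI) row 1 is [0, 8], so an eigenvector is (1, 0).
For λ=-2: (A-λI) row 1 is [4, 8], so an eigenvector is (2, -1).
General solution: K_1e^(2t)(1,0) + K_2e^(-2t)(2,-1).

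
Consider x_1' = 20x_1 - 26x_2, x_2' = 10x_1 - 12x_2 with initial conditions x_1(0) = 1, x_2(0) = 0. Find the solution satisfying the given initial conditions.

x_1(t) = 8e^(4t)sin(2t) + e^(4t)cos(2t), x_2(t) = 5e^(4t)sin(2t)

Coefficient matrix A = [[20, -26], [10, -12]].
Characteristic polynomial det(A - λI) = λ^2 - 8λ + 20 = 0.
Eigenvalues λ = 4 ± 2i (complex conjugate pair).
For λ=4+2i: an eigenvector is (-3,-2) - i(2,1) = (-3 - 2i, -2 - i).
A real fundamental pair from Re and Im of e^((4+2i)t)v: X_1 = e^(4t)(cos(2t)·(-3,-2) + sin(2t)·(2,1)), X_2 = e^(4t)(sin(2t)·(-3,-2) - cos(2t)·(2,1)).
General solution: C_1X_1 + C_2X_2.
Applying x_1(0)=1, x_2(0)=0 gives C_1=1, C_2=-2.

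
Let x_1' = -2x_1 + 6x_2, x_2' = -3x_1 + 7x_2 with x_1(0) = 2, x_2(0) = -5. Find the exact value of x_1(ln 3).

-930

A = [[-2,6],[-3,7]]; eigenvalues λ = 4, 1.
Eigenvectors: (1,1) for λ=4, (-2,-1) for λ=1.
From the initial condition, c_1 = -12, c_2 = -7.
x_1(ln 3) = (-12)(3^4)(1) + (-7)(3^1)(-2) = -930.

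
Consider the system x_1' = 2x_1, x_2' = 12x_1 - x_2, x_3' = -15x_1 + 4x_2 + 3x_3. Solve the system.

Coefficient matrix A = [[2, 0, 0], [12, -1, 0], [-15, 4, 3]].
det(A - λI) = 0 gives eigenvalues λ = 3, -1, 2.
For λ=3: eigenvector (0,0,1).
For λ=-1: eigenvector (0,1,-1).
For λ=2: eigenvector (1,4,-1).
General solution: C_1e^(3t)(0,0,1) + C_2e^(-t)(0,1,-1) + C_3e^(2t)(1,4,-1).

x_1(t) = C_3e^(2t), x_2(t) = C_2e^(-t) + 4C_3e^(2t), x_3(t) = C_1e^(3t) - C_2e^(-t) - C_3e^(2t)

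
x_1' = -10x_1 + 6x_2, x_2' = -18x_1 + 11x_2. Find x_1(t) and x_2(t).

Coefficient matrix A = [[-10, 6], [-18, 11]].
Characteristic polynomial det(A - λI) = λ^2 - λ - 2 = 0.
Eigenvalues λ = 2, -1.
For λ=2: (A-λI) row 1 is [-12, 6], so an eigenvector is (-1, -2).
For λ=-1: (A-λI) row 1 is [-9, 6], so an eigenvector is (-2, -3).
General solution: K_1e^(2t)(-1,-2) + K_2e^(-t)(-2,-3).

x_1(t) = -K_1e^(2t) - 2K_2e^(-t), x_2(t) = -2K_1e^(2t) - 3K_2e^(-t)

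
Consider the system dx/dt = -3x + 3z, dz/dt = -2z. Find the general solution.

Coefficient matrix A = [[-3, 3], [0, -2]].
Characteristic polynomial det(A - λI) = λ^2 + 5λ + 6 = 0.
Eigenvalues λ = -2, -3.
For λ=-2: (A-λI) row 1 is [-1, 3], so an eigenvector is (-3, -1).
For λ=-3: (A-λI) row 1 is [0, 3], so an eigenvector is (-1, 0).
General solution: K_1e^(-2t)(-3,-1) + K_2e^(-3t)(-1,0).

x(t) = -3K_1e^(-2t) - K_2e^(-3t), z(t) = -K_1e^(-2t)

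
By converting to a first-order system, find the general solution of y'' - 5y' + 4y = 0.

y(t) = K_1e^(t) + K_2e^(4t)

Let x_1 = y, x_2 = y'. Then x_1' = x_2 and x_2' = -4x_1 + 5x_2.
A = [[0,1],[-4,5]]; det(A-λI) = λ^2 - 5λ + 4.
Eigenvalues λ = 1, 4 with eigenvectors (1,1), (1,4).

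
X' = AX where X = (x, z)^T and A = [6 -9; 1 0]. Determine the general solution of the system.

x(t) = 3K_1e^(3t) + 3K_2te^(3t) + K_2e^(3t), z(t) = K_1e^(3t) + K_2te^(3t)

Coefficient matrix A = [[6, -9], [1, 0]].
Characteristic polynomial det(A - λI) = λ^2 - 6λ + 9 = 0.
Single eigenvalue λ = 3 with algebraic multiplicity 2.
Eigenvector v = (3,1); generalized eigenvector w with (A-λI)w=v is (1,0).
General solution: e^(3t)[K_1·v + K_2·(t·v + w)].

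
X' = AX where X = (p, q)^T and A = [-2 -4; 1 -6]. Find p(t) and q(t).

Coefficient matrix A = [[-2, -4], [1, -6]].
Characteristic polynomial det(A - λI) = λ^2 + 8λ + 16 = 0.
Single eigenvalue λ = -4 with algebraic multiplicity 2.
Eigenvector v = (-2,-1); generalized eigenvector w with (A-λI)w=v is (3,2).
General solution: e^(-4t)[K_1·v + K_2·(t·v + w)].

p(t) = -2K_1e^(-4t) - 2K_2te^(-4t) + 3K_2e^(-4t), q(t) = -K_1e^(-4t) - K_2te^(-4t) + 2K_2e^(-4t)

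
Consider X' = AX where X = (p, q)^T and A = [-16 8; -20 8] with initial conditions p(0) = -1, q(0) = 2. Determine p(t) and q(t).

Coefficient matrix A = [[-16, 8], [-20, 8]].
Characteristic polynomial det(A - λI) = λ^2 + 8λ + 32 = 0.
Eigenvalues λ = -4 ± 4i (complex conjugate pair).
For λ=-4+4i: an eigenvector is (1,1) - i(-1,-2) = (1 + i, 1 + 2i).
A real fundamental pair from Re and Im of e^((-4+4i)t)v: X_1 = e^(-4t)(cos(4t)·(1,1) + sin(4t)·(-1,-2)), X_2 = e^(-4t)(sin(4t)·(1,1) - cos(4t)·(-1,-2)).
General solution: c_1X_1 + c_2X_2.
Applying p(0)=-1, q(0)=2 gives c_1=-4, c_2=3.

p(t) = 7e^(-4t)sin(4t) - e^(-4t)cos(4t), q(t) = 11e^(-4t)sin(4t) + 2e^(-4t)cos(4t)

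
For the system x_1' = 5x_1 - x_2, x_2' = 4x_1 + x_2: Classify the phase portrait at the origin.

A = [[5,-1],[4,1]]; det(A-λI) = λ^2 - 6λ + 9.
repeated λ = 3 with a single eigenvector.

unstable improper node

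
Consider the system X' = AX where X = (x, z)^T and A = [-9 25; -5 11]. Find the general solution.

x(t) = -c_1e^(t)sin(5t) - 2c_1e^(t)cos(5t) - 2c_2e^(t)sin(5t) + c_2e^(t)cos(5t), z(t) = -c_1e^(t)cos(5t) - c_2e^(t)sin(5t)

Coefficient matrix A = [[-9, 25], [-5, 11]].
Characteristic polynomial det(A - λI) = λ^2 - 2λ + 26 = 0.
Eigenvalues λ = 1 ± 5i (complex conjugate pair).
For λ=1+5i: an eigenvector is (-2,-1) - i(-1,0) = (-2 + i, -1).
A real fundamental pair from Re and Im of e^((1+5i)t)v: X_1 = e^(t)(cos(5t)·(-2,-1) + sin(5t)·(-1,0)), X_2 = e^(t)(sin(5t)·(-2,-1) - cos(5t)·(-1,0)).
General solution: c_1X_1 + c_2X_2.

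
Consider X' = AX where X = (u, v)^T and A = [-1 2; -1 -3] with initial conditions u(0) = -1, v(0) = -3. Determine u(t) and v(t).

Coefficient matrix A = [[-1, 2], [-1, -3]].
Characteristic polynomial det(A - λI) = λ^2 + 4λ + 5 = 0.
Eigenvalues λ = -2 ± i (complex conjugate pair).
For λ=-2+i: an eigenvector is (-1,1) - i(1,0) = (-1 - i, 1).
A real fundamental pair from Re and Im of e^((-2+i)t)v: X_1 = e^(-2t)(cos(t)·(-1,1) + sin(t)·(1,0)), X_2 = e^(-2t)(sin(t)·(-1,1) - cos(t)·(1,0)).
General solution: c_1X_1 + c_2X_2.
Applying u(0)=-1, v(0)=-3 gives c_1=-3, c_2=4.

u(t) = -7e^(-2t)sin(t) - e^(-2t)cos(t), v(t) = 4e^(-2t)sin(t) - 3e^(-2t)cos(t)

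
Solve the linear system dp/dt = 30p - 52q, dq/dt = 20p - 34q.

Coefficient matrix A = [[30, -52], [20, -34]].
Characteristic polynomial det(A - λI) = λ^2 + 4λ + 20 = 0.
Eigenvalues λ = -2 ± 4i (complex conjugate pair).
For λ=-2+4i: an eigenvector is (-2,-1) - i(-3,-2) = (-2 + 3i, -1 + 2i).
A real fundamental pair from Re and Im of e^((-2+4i)t)v: X_1 = e^(-2t)(cos(4t)·(-2,-1) + sin(4t)·(-3,-2)), X_2 = e^(-2t)(sin(4t)·(-2,-1) - cos(4t)·(-3,-2)).
General solution: K_1X_1 + K_2X_2.

p(t) = -3K_1e^(-2t)sin(4t) - 2K_1e^(-2t)cos(4t) - 2K_2e^(-2t)sin(4t) + 3K_2e^(-2t)cos(4t), q(t) = -2K_1e^(-2t)sin(4t) - K_1e^(-2t)cos(4t) - K_2e^(-2t)sin(4t) + 2K_2e^(-2t)cos(4t)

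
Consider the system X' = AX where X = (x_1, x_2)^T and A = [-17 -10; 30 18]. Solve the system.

x_1(t) = -2c_1e^(-2t) - c_2e^(3t), x_2(t) = 3c_1e^(-2t) + 2c_2e^(3t)

Coefficient matrix A = [[-17, -10], [30, 18]].
Characteristic polynomial det(A - λI) = λ^2 - λ - 6 = 0.
Eigenvalues λ = -2, 3.
For λ=-2: (A-λI) row 1 is [-15, -10], so an eigenvector is (-2, 3).
For λ=3: (A-λI) row 1 is [-20, -10], so an eigenvector is (-1, 2).
General solution: c_1e^(-2t)(-2,3) + c_2e^(3t)(-1,2).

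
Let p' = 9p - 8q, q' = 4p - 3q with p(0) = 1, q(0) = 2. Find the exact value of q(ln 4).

-1012

A = [[9,-8],[4,-3]]; eigenvalues λ = 1, 5.
Eigenvectors: (1,1) for λ=1, (2,1) for λ=5.
From the initial condition, c_1 = 3, c_2 = -1.
q(ln 4) = (3)(4^1)(1) + (-1)(4^5)(1) = -1012.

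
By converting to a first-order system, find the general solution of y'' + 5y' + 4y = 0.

y(t) = K_1e^(-4t) + K_2e^(-t)

Let x_1 = y, x_2 = y'. Then x_1' = x_2 and x_2' = -4x_1 - 5x_2.
A = [[0,1],[-4,-5]]; det(A-λI) = λ^2 + 5λ + 4.
Eigenvalues λ = -4, -1 with eigenvectors (1,-4), (1,-1).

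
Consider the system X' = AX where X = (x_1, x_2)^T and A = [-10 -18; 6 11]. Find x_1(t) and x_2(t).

x_1(t) = 2c_1e^(-t) + 3c_2e^(2t), x_2(t) = -c_1e^(-t) - 2c_2e^(2t)

Coefficient matrix A = [[-10, -18], [6, 11]].
Characteristic polynomial det(A - λI) = λ^2 - λ - 2 = 0.
Eigenvalues λ = -1, 2.
For λ=-1: (A-λI) row 1 is [-9, -18], so an eigenvector is (2, -1).
For λ=2: (A-λI) row 1 is [-12, -18], so an eigenvector is (3, -2).
General solution: c_1e^(-t)(2,-1) + c_2e^(2t)(3,-2).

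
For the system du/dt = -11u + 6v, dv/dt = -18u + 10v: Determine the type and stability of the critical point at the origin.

saddle

A = [[-11,6],[-18,10]]; det(A-λI) = λ^2 + λ - 2.
λ = -2, 1: opposite signs.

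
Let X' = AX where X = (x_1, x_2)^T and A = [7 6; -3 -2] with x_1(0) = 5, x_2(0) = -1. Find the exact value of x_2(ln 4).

-1012

A = [[7,6],[-3,-2]]; eigenvalues λ = 1, 4.
Eigenvectors: (-1,1) for λ=1, (2,-1) for λ=4.
From the initial condition, c_1 = 3, c_2 = 4.
x_2(ln 4) = (3)(4^1)(1) + (4)(4^4)(-1) = -1012.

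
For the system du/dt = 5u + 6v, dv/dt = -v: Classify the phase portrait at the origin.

saddle

A = [[5,6],[0,-1]]; det(A-λI) = λ^2 - 4λ - 5.
λ = 5, -1: opposite signs.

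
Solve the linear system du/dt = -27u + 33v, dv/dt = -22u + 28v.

Coefficient matrix A = [[-27, 33], [-22, 28]].
Characteristic polynomial det(A - λI) = λ^2 - λ - 30 = 0.
Eigenvalues λ = -5, 6.
For λ=-5: (A-λI) row 1 is [-22, 33], so an eigenvector is (3, 2).
For λ=6: (A-λI) row 1 is [-33, 33], so an eigenvector is (-1, -1).
General solution: C_1e^(-5t)(3,2) + C_2e^(6t)(-1,-1).

u(t) = 3C_1e^(-5t) - C_2e^(6t), v(t) = 2C_1e^(-5t) - C_2e^(6t)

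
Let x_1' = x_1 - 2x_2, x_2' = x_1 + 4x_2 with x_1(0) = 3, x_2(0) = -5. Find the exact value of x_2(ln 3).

A = [[1,-2],[1,4]]; eigenvalues λ = 2, 3.
Eigenvectors: (-2,1) for λ=2, (-1,1) for λ=3.
From the initial condition, c_1 = 2, c_2 = -7.
x_2(ln 3) = (2)(3^2)(1) + (-7)(3^3)(1) = -171.

-171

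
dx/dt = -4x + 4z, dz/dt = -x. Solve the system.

x(t) = -2c_1e^(-2t) - 2c_2te^(-2t) + 3c_2e^(-2t), z(t) = -c_1e^(-2t) - c_2te^(-2t) + c_2e^(-2t)

Coefficient matrix A = [[-4, 4], [-1, 0]].
Characteristic polynomial det(A - λI) = λ^2 + 4λ + 4 = 0.
Single eigenvalue λ = -2 with algebraic multiplicity 2.
Eigenvector v = (-2,-1); generalized eigenvector w with (A-λI)w=v is (3,1).
General solution: e^(-2t)[c_1·v + c_2·(t·v + w)].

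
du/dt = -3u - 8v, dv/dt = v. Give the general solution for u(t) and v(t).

Coefficient matrix A = [[-3, -8], [0, 1]].
Characteristic polynomial det(A - λI) = λ^2 + 2λ - 3 = 0.
Eigenvalues λ = -3, 1.
For λ=-3: (A-λI) row 1 is [0, -8], so an eigenvector is (1, 0).
For λ=1: (A-λI) row 1 is [-4, -8], so an eigenvector is (-2, 1).
General solution: C_1e^(-3t)(1,0) + C_2e^(t)(-2,1).

u(t) = C_1e^(-3t) - 2C_2e^(t), v(t) = C_2e^(t)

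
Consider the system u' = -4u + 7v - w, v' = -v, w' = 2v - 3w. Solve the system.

u(t) = C_1e^(-4t) + 2C_2e^(-t) - C_3e^(-3t), v(t) = C_2e^(-t), w(t) = C_2e^(-t) + C_3e^(-3t)

Coefficient matrix A = [[-4, 7, -1], [0, -1, 0], [0, 2, -3]].
det(A - λI) = 0 gives eigenvalues λ = -4, -1, -3.
For λ=-4: eigenvector (1,0,0).
For λ=-1: eigenvector (2,1,1).
For λ=-3: eigenvector (-1,0,1).
General solution: C_1e^(-4t)(1,0,0) + C_2e^(-t)(2,1,1) + C_3e^(-3t)(-1,0,1).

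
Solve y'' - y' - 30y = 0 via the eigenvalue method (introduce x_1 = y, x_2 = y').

y(t) = K_1e^(-5t) + K_2e^(6t)

Let x_1 = y, x_2 = y'. Then x_1' = x_2 and x_2' = 30x_1 + x_2.
A = [[0,1],[30,1]]; det(A-λI) = λ^2 - λ - 30.
Eigenvalues λ = -5, 6 with eigenvectors (1,-5), (1,6).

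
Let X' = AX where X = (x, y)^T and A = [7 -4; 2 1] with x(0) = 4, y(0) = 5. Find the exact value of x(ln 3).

A = [[7,-4],[2,1]]; eigenvalues λ = 5, 3.
Eigenvectors: (-2,-1) for λ=5, (1,1) for λ=3.
From the initial condition, c_1 = 1, c_2 = 6.
x(ln 3) = (1)(3^5)(-2) + (6)(3^3)(1) = -324.

-324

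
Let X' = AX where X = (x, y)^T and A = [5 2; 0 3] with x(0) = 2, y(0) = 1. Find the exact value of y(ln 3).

A = [[5,2],[0,3]]; eigenvalues λ = 3, 5.
Eigenvectors: (1,-1) for λ=3, (-1,0) for λ=5.
From the initial condition, c_1 = -1, c_2 = -3.
y(ln 3) = (-1)(3^3)(-1) + (-3)(3^5)(0) = 27.

27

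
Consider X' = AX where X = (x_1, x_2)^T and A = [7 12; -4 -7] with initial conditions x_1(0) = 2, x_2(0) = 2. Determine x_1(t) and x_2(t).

Coefficient matrix A = [[7, 12], [-4, -7]].
Characteristic polynomial det(A - λI) = λ^2 - 1 = 0.
Eigenvalues λ = 1, -1.
For λ=1: (A-λI) row 1 is [6, 12], so an eigenvector is (-2, 1).
For λ=-1: (A-λI) row 1 is [8, 12], so an eigenvector is (3, -2).
General solution: C_1e^(t)(-2,1) + C_2e^(-t)(3,-2).
Applying x_1(0)=2, x_2(0)=2 gives C_1=-10, C_2=-6.

x_1(t) = 20e^(t) - 18e^(-t), x_2(t) = -10e^(t) + 12e^(-t)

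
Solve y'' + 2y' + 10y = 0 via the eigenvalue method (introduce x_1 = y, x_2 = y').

y(t) = K_1e^(-t)cos(3t) + K_2e^(-t)sin(3t)

Let x_1 = y, x_2 = y'. Then x_1' = x_2 and x_2' = -10x_1 - 2x_2.
A = [[0,1],[-10,-2]]; det(A-λI) = λ^2 + 2λ + 10.
Eigenvalues λ = -1 ± 3i.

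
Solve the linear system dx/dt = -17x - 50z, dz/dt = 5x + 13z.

Coefficient matrix A = [[-17, -50], [5, 13]].
Characteristic polynomial det(A - λI) = λ^2 + 4λ + 29 = 0.
Eigenvalues λ = -2 ± 5i (complex conjugate pair).
For λ=-2+5i: an eigenvector is (-3,1) - i(-1,0) = (-3 + i, 1).
A real fundamental pair from Re and Im of e^((-2+5i)t)v: X_1 = e^(-2t)(cos(5t)·(-3,1) + sin(5t)·(-1,0)), X_2 = e^(-2t)(sin(5t)·(-3,1) - cos(5t)·(-1,0)).
General solution: c_1X_1 + c_2X_2.

x(t) = -c_1e^(-2t)sin(5t) - 3c_1e^(-2t)cos(5t) - 3c_2e^(-2t)sin(5t) + c_2e^(-2t)cos(5t), z(t) = c_1e^(-2t)cos(5t) + c_2e^(-2t)sin(5t)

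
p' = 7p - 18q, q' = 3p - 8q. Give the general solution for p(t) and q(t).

p(t) = -2c_1e^(-2t) - 3c_2e^(t), q(t) = -c_1e^(-2t) - c_2e^(t)

Coefficient matrix A = [[7, -18], [3, -8]].
Characteristic polynomial det(A - λI) = λ^2 + λ - 2 = 0.
Eigenvalues λ = -2, 1.
For λ=-2: (A-λI) row 1 is [9, -18], so an eigenvector is (-2, -1).
For λ=1: (A-λI) row 1 is [6, -18], so an eigenvector is (-3, -1).
General solution: c_1e^(-2t)(-2,-1) + c_2e^(t)(-3,-1).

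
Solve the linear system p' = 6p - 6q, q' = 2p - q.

Coefficient matrix A = [[6, -6], [2, -1]].
Characteristic polynomial det(A - λI) = λ^2 - 5λ + 6 = 0.
Eigenvalues λ = 3, 2.
For λ=3: (A-λI) row 1 is [3, -6], so an eigenvector is (-2, -1).
For λ=2: (A-λI) row 1 is [4, -6], so an eigenvector is (3, 2).
General solution: K_1e^(3t)(-2,-1) + K_2e^(2t)(3,2).

p(t) = -2K_1e^(3t) + 3K_2e^(2t), q(t) = -K_1e^(3t) + 2K_2e^(2t)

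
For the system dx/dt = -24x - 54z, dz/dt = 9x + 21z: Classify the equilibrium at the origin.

saddle

A = [[-24,-54],[9,21]]; det(A-λI) = λ^2 + 3λ - 18.
λ = 3, -6: opposite signs.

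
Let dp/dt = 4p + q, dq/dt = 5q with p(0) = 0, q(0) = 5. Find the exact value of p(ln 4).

A = [[4,1],[0,5]]; eigenvalues λ = 5, 4.
Eigenvectors: (-1,-1) for λ=5, (1,0) for λ=4.
From the initial condition, c_1 = -5, c_2 = -5.
p(ln 4) = (-5)(4^5)(-1) + (-5)(4^4)(1) = 3840.

3840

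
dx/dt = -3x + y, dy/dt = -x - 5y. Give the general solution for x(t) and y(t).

x(t) = c_1e^(-4t) + c_2te^(-4t), y(t) = -c_1e^(-4t) - c_2te^(-4t) + c_2e^(-4t)

Coefficient matrix A = [[-3, 1], [-1, -5]].
Characteristic polynomial det(A - λI) = λ^2 + 8λ + 16 = 0.
Single eigenvalue λ = -4 with algebraic multiplicity 2.
Eigenvector v = (1,-1); generalized eigenvector w with (A-λI)w=v is (0,1).
General solution: e^(-4t)[c_1·v + c_2·(t·v + w)].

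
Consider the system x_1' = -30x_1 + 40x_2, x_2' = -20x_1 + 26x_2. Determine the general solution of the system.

Coefficient matrix A = [[-30, 40], [-20, 26]].
Characteristic polynomial det(A - λI) = λ^2 + 4λ + 20 = 0.
Eigenvalues λ = -2 ± 4i (complex conjugate pair).
For λ=-2+4i: an eigenvector is (1,1) - i(3,2) = (1 - 3i, 1 - 2i).
A real fundamental pair from Re and Im of e^((-2+4i)t)v: X_1 = e^(-2t)(cos(4t)·(1,1) + sin(4t)·(3,2)), X_2 = e^(-2t)(sin(4t)·(1,1) - cos(4t)·(3,2)).
General solution: C_1X_1 + C_2X_2.

x_1(t) = 3C_1e^(-2t)sin(4t) + C_1e^(-2t)cos(4t) + C_2e^(-2t)sin(4t) - 3C_2e^(-2t)cos(4t), x_2(t) = 2C_1e^(-2t)sin(4t) + C_1e^(-2t)cos(4t) + C_2e^(-2t)sin(4t) - 2C_2e^(-2t)cos(4t)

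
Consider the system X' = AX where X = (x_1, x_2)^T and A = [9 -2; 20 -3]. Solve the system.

x_1(t) = C_1e^(3t)sin(2t) - C_2e^(3t)cos(2t), x_2(t) = 3C_1e^(3t)sin(2t) - C_1e^(3t)cos(2t) - C_2e^(3t)sin(2t) - 3C_2e^(3t)cos(2t)

Coefficient matrix A = [[9, -2], [20, -3]].
Characteristic polynomial det(A - λI) = λ^2 - 6λ + 13 = 0.
Eigenvalues λ = 3 ± 2i (complex conjugate pair).
For λ=3+2i: an eigenvector is (0,-1) - i(1,3) = (0 - i, -1 - 3i).
A real fundamental pair from Re and Im of e^((3+2i)t)v: X_1 = e^(3t)(cos(2t)·(0,-1) + sin(2t)·(1,3)), X_2 = e^(3t)(sin(2t)·(0,-1) - cos(2t)·(1,3)).
General solution: C_1X_1 + C_2X_2.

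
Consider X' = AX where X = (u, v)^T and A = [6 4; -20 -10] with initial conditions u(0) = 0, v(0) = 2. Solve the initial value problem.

u(t) = 2e^(-2t)sin(4t), v(t) = -4e^(-2t)sin(4t) + 2e^(-2t)cos(4t)

Coefficient matrix A = [[6, 4], [-20, -10]].
Characteristic polynomial det(A - λI) = λ^2 + 4λ + 20 = 0.
Eigenvalues λ = -2 ± 4i (complex conjugate pair).
For λ=-2+4i: an eigenvector is (0,1) - i(1,-2) = (0 - i, 1 + 2i).
A real fundamental pair from Re and Im of e^((-2+4i)t)v: X_1 = e^(-2t)(cos(4t)·(0,1) + sin(4t)·(1,-2)), X_2 = e^(-2t)(sin(4t)·(0,1) - cos(4t)·(1,-2)).
General solution: K_1X_1 + K_2X_2.
Applying u(0)=0, v(0)=2 gives K_1=2, K_2=0.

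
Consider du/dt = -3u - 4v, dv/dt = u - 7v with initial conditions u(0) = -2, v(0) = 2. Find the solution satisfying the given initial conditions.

u(t) = -12te^(-5t) - 2e^(-5t), v(t) = -6te^(-5t) + 2e^(-5t)

Coefficient matrix A = [[-3, -4], [1, -7]].
Characteristic polynomial det(A - λI) = λ^2 + 10λ + 25 = 0.
Single eigenvalue λ = -5 with algebraic multiplicity 2.
Eigenvector v = (2,1); generalized eigenvector w with (A-λI)w=v is (-3,-2).
General solution: e^(-5t)[c_1·v + c_2·(t·v + w)].
Applying u(0)=-2, v(0)=2 gives c_1=-10, c_2=-6.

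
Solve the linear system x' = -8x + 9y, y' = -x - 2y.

x(t) = -3C_1e^(-5t) - 3C_2te^(-5t) + C_2e^(-5t), y(t) = -C_1e^(-5t) - C_2te^(-5t)

Coefficient matrix A = [[-8, 9], [-1, -2]].
Characteristic polynomial det(A - λI) = λ^2 + 10λ + 25 = 0.
Single eigenvalue λ = -5 with algebraic multiplicity 2.
Eigenvector v = (-3,-1); generalized eigenvector w with (A-λI)w=v is (1,0).
General solution: e^(-5t)[C_1·v + C_2·(t·v + w)].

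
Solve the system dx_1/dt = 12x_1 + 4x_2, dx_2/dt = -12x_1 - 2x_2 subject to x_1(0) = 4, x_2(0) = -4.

x_1(t) = 8e^(6t) - 4e^(4t), x_2(t) = -12e^(6t) + 8e^(4t)

Coefficient matrix A = [[12, 4], [-12, -2]].
Characteristic polynomial det(A - λI) = λ^2 - 10λ + 24 = 0.
Eigenvalues λ = 4, 6.
For λ=4: (A-λI) row 1 is [8, 4], so an eigenvector is (1, -2).
For λ=6: (A-λI) row 1 is [6, 4], so an eigenvector is (-2, 3).
General solution: C_1e^(4t)(1,-2) + C_2e^(6t)(-2,3).
Applying x_1(0)=4, x_2(0)=-4 gives C_1=-4, C_2=-4.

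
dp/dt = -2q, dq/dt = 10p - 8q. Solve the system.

p(t) = C_1e^(-4t)cos(2t) + C_2e^(-4t)sin(2t), q(t) = C_1e^(-4t)sin(2t) + 2C_1e^(-4t)cos(2t) + 2C_2e^(-4t)sin(2t) - C_2e^(-4t)cos(2t)

Coefficient matrix A = [[0, -2], [10, -8]].
Characteristic polynomial det(A - λI) = λ^2 + 8λ + 20 = 0.
Eigenvalues λ = -4 ± 2i (complex conjugate pair).
For λ=-4+2i: an eigenvector is (1,2) - i(0,1) = (1, 2 - i).
A real fundamental pair from Re and Im of e^((-4+2i)t)v: X_1 = e^(-4t)(cos(2t)·(1,2) + sin(2t)·(0,1)), X_2 = e^(-4t)(sin(2t)·(1,2) - cos(2t)·(0,1)).
General solution: C_1X_1 + C_2X_2.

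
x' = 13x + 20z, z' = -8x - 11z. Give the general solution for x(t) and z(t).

Coefficient matrix A = [[13, 20], [-8, -11]].
Characteristic polynomial det(A - λI) = λ^2 - 2λ + 17 = 0.
Eigenvalues λ = 1 ± 4i (complex conjugate pair).
For λ=1+4i: an eigenvector is (2,-1) - i(1,-1) = (2 - i, -1 + i).
A real fundamental pair from Re and Im of e^((1+4i)t)v: X_1 = e^(t)(cos(4t)·(2,-1) + sin(4t)·(1,-1)), X_2 = e^(t)(sin(4t)·(2,-1) - cos(4t)·(1,-1)).
General solution: c_1X_1 + c_2X_2.

x(t) = c_1e^(t)sin(4t) + 2c_1e^(t)cos(4t) + 2c_2e^(t)sin(4t) - c_2e^(t)cos(4t), z(t) = -c_1e^(t)sin(4t) - c_1e^(t)cos(4t) - c_2e^(t)sin(4t) + c_2e^(t)cos(4t)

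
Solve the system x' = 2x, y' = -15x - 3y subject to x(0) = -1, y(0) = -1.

Coefficient matrix A = [[2, 0], [-15, -3]].
Characteristic polynomial det(A - λI) = λ^2 + λ - 6 = 0.
Eigenvalues λ = 2, -3.
For λ=2: (A-λI) row 2 is [-15, -5], so an eigenvector is (1, -3).
For λ=-3: (A-λI) row 1 is [5, 0], so an eigenvector is (0, 1).
General solution: c_1e^(2t)(1,-3) + c_2e^(-3t)(0,1).
Applying x(0)=-1, y(0)=-1 gives c_1=-1, c_2=-4.

x(t) = -e^(2t), y(t) = 3e^(2t) - 4e^(-3t)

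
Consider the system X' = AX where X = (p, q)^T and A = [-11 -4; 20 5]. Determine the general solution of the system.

Coefficient matrix A = [[-11, -4], [20, 5]].
Characteristic polynomial det(A - λI) = λ^2 + 6λ + 25 = 0.
Eigenvalues λ = -3 ± 4i (complex conjugate pair).
For λ=-3+4i: an eigenvector is (0,-1) - i(1,-2) = (0 - i, -1 + 2i).
A real fundamental pair from Re and Im of e^((-3+4i)t)v: X_1 = e^(-3t)(cos(4t)·(0,-1) + sin(4t)·(1,-2)), X_2 = e^(-3t)(sin(4t)·(0,-1) - cos(4t)·(1,-2)).
General solution: C_1X_1 + C_2X_2.

p(t) = C_1e^(-3t)sin(4t) - C_2e^(-3t)cos(4t), q(t) = -2C_1e^(-3t)sin(4t) - C_1e^(-3t)cos(4t) - C_2e^(-3t)sin(4t) + 2C_2e^(-3t)cos(4t)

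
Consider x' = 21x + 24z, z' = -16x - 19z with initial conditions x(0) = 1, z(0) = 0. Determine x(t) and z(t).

x(t) = 3e^(5t) - 2e^(-3t), z(t) = -2e^(5t) + 2e^(-3t)

Coefficient matrix A = [[21, 24], [-16, -19]].
Characteristic polynomial det(A - λI) = λ^2 - 2λ - 15 = 0.
Eigenvalues λ = 5, -3.
For λ=5: (A-λI) row 1 is [16, 24], so an eigenvector is (3, -2).
For λ=-3: (A-λI) row 1 is [24, 24], so an eigenvector is (1, -1).
General solution: C_1e^(5t)(3,-2) + C_2e^(-3t)(1,-1).
Applying x(0)=1, z(0)=0 gives C_1=1, C_2=-2.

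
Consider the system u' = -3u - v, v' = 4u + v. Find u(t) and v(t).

u(t) = K_1e^(-t) + K_2te^(-t) - 2K_2e^(-t), v(t) = -2K_1e^(-t) - 2K_2te^(-t) + 3K_2e^(-t)

Coefficient matrix A = [[-3, -1], [4, 1]].
Characteristic polynomial det(A - λI) = λ^2 + 2λ + 1 = 0.
Single eigenvalue λ = -1 with algebraic multiplicity 2.
Eigenvector v = (1,-2); generalized eigenvector w with (A-λI)w=v is (-2,3).
General solution: e^(-t)[K_1·v + K_2·(t·v + w)].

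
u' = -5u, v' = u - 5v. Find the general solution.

u(t) = C_2e^(-5t), v(t) = C_1e^(-5t) + C_2te^(-5t) + 2C_2e^(-5t)

Coefficient matrix A = [[-5, 0], [1, -5]].
Characteristic polynomial det(A - λI) = λ^2 + 10λ + 25 = 0.
Single eigenvalue λ = -5 with algebraic multiplicity 2.
Eigenvector v = (0,1); generalized eigenvector w with (A-λI)w=v is (1,2).
General solution: e^(-5t)[C_1·v + C_2·(t·v + w)].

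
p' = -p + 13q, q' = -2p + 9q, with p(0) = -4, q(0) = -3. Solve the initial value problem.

Coefficient matrix A = [[-1, 13], [-2, 9]].
Characteristic polynomial det(A - λI) = λ^2 - 8λ + 17 = 0.
Eigenvalues λ = 4 ± i (complex conjugate pair).
For λ=4+i: an eigenvector is (2,1) - i(3,1) = (2 - 3i, 1 - i).
A real fundamental pair from Re and Im of e^((4+i)t)v: X_1 = e^(4t)(cos(t)·(2,1) + sin(t)·(3,1)), X_2 = e^(4t)(sin(t)·(2,1) - cos(t)·(3,1)).
General solution: c_1X_1 + c_2X_2.
Applying p(0)=-4, q(0)=-3 gives c_1=-5, c_2=-2.

p(t) = -19e^(4t)sin(t) - 4e^(4t)cos(t), q(t) = -7e^(4t)sin(t) - 3e^(4t)cos(t)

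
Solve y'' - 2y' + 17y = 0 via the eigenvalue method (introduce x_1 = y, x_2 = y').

y(t) = C_1e^(t)cos(4t) + C_2e^(t)sin(4t)

Let x_1 = y, x_2 = y'. Then x_1' = x_2 and x_2' = -17x_1 + 2x_2.
A = [[0,1],[-17,2]]; det(A-λI) = λ^2 - 2λ + 17.
Eigenvalues λ = 1 ± 4i.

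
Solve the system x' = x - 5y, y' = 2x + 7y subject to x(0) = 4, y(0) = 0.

Coefficient matrix A = [[1, -5], [2, 7]].
Characteristic polynomial det(A - λI) = λ^2 - 8λ + 17 = 0.
Eigenvalues λ = 4 ± i (complex conjugate pair).
For λ=4+i: an eigenvector is (-2,1) - i(1,-1) = (-2 - i, 1 + i).
A real fundamental pair from Re and Im of e^((4+i)t)v: X_1 = e^(4t)(cos(t)·(-2,1) + sin(t)·(1,-1)), X_2 = e^(4t)(sin(t)·(-2,1) - cos(t)·(1,-1)).
General solution: K_1X_1 + K_2X_2.
Applying x(0)=4, y(0)=0 gives K_1=-4, K_2=4.

x(t) = -12e^(4t)sin(t) + 4e^(4t)cos(t), y(t) = 8e^(4t)sin(t)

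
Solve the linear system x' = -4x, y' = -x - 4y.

Coefficient matrix A = [[-4, 0], [-1, -4]].
Characteristic polynomial det(A - λI) = λ^2 + 8λ + 16 = 0.
Single eigenvalue λ = -4 with algebraic multiplicity 2.
Eigenvector v = (0,1); generalized eigenvector w with (A-λI)w=v is (-1,3).
General solution: e^(-4t)[C_1·v + C_2·(t·v + w)].

x(t) = -C_2e^(-4t), y(t) = C_1e^(-4t) + C_2te^(-4t) + 3C_2e^(-4t)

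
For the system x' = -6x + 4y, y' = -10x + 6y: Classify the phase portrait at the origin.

A = [[-6,4],[-10,6]]; det(A-λI) = λ^2 + 4.
λ = 0 ± 2i: zero real part.

center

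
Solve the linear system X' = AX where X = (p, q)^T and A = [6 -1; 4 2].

Coefficient matrix A = [[6, -1], [4, 2]].
Characteristic polynomial det(A - λI) = λ^2 - 8λ + 16 = 0.
Single eigenvalue λ = 4 with algebraic multiplicity 2.
Eigenvector v = (-1,-2); generalized eigenvector w with (A-λI)w=v is (-1,-1).
General solution: e^(4t)[C_1·v + C_2·(t·v + w)].

p(t) = -C_1e^(4t) - C_2te^(4t) - C_2e^(4t), q(t) = -2C_1e^(4t) - 2C_2te^(4t) - C_2e^(4t)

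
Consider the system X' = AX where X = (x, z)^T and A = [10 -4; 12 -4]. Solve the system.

x(t) = -C_1e^(2t) - 2C_2e^(4t), z(t) = -2C_1e^(2t) - 3C_2e^(4t)

Coefficient matrix A = [[10, -4], [12, -4]].
Characteristic polynomial det(A - λI) = λ^2 - 6λ + 8 = 0.
Eigenvalues λ = 2, 4.
For λ=2: (A-λI) row 1 is [8, -4], so an eigenvector is (-1, -2).
For λ=4: (A-λI) row 1 is [6, -4], so an eigenvector is (-2, -3).
General solution: C_1e^(2t)(-1,-2) + C_2e^(4t)(-2,-3).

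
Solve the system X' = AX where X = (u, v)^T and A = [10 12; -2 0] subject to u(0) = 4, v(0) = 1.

u(t) = 18e^(6t) - 14e^(4t), v(t) = -6e^(6t) + 7e^(4t)

Coefficient matrix A = [[10, 12], [-2, 0]].
Characteristic polynomial det(A - λI) = λ^2 - 10λ + 24 = 0.
Eigenvalues λ = 6, 4.
For λ=6: (A-λI) row 1 is [4, 12], so an eigenvector is (3, -1).
For λ=4: (A-λI) row 1 is [6, 12], so an eigenvector is (-2, 1).
General solution: c_1e^(6t)(3,-1) + c_2e^(4t)(-2,1).
Applying u(0)=4, v(0)=1 gives c_1=6, c_2=7.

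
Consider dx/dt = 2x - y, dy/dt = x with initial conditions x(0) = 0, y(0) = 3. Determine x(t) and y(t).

x(t) = -3te^(t), y(t) = -3te^(t) + 3e^(t)

Coefficient matrix A = [[2, -1], [1, 0]].
Characteristic polynomial det(A - λI) = λ^2 - 2λ + 1 = 0.
Single eigenvalue λ = 1 with algebraic multiplicity 2.
Eigenvector v = (1,1); generalized eigenvector w with (A-λI)w=v is (-2,-3).
General solution: e^(t)[C_1·v + C_2·(t·v + w)].
Applying x(0)=0, y(0)=3 gives C_1=-6, C_2=-3.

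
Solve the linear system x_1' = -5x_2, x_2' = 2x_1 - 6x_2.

Coefficient matrix A = [[0, -5], [2, -6]].
Characteristic polynomial det(A - λI) = λ^2 + 6λ + 10 = 0.
Eigenvalues λ = -3 ± i (complex conjugate pair).
For λ=-3+i: an eigenvector is (1,1) - i(-2,-1) = (1 + 2i, 1 + i).
A real fundamental pair from Re and Im of e^((-3+i)t)v: X_1 = e^(-3t)(cos(t)·(1,1) + sin(t)·(-2,-1)), X_2 = e^(-3t)(sin(t)·(1,1) - cos(t)·(-2,-1)).
General solution: c_1X_1 + c_2X_2.

x_1(t) = -2c_1e^(-3t)sin(t) + c_1e^(-3t)cos(t) + c_2e^(-3t)sin(t) + 2c_2e^(-3t)cos(t), x_2(t) = -c_1e^(-3t)sin(t) + c_1e^(-3t)cos(t) + c_2e^(-3t)sin(t) + c_2e^(-3t)cos(t)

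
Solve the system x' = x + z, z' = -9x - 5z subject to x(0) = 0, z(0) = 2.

Coefficient matrix A = [[1, 1], [-9, -5]].
Characteristic polynomial det(A - λI) = λ^2 + 4λ + 4 = 0.
Single eigenvalue λ = -2 with algebraic multiplicity 2.
Eigenvector v = (1,-3); generalized eigenvector w with (A-λI)w=v is (0,1).
General solution: e^(-2t)[c_1·v + c_2·(t·v + w)].
Applying x(0)=0, z(0)=2 gives c_1=0, c_2=2.

x(t) = 2te^(-2t), z(t) = -6te^(-2t) + 2e^(-2t)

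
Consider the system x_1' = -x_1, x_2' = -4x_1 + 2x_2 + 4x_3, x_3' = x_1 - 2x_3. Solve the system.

x_1(t) = -c_2e^(-t), x_2(t) = c_1e^(2t) - c_3e^(-2t), x_3(t) = -c_2e^(-t) + c_3e^(-2t)

Coefficient matrix A = [[-1, 0, 0], [-4, 2, 4], [1, 0, -2]].
det(A - λI) = 0 gives eigenvalues λ = 2, -1, -2.
For λ=2: eigenvector (0,1,0).
For λ=-1: eigenvector (-1,0,-1).
For λ=-2: eigenvector (0,-1,1).
General solution: c_1e^(2t)(0,1,0) + c_2e^(-t)(-1,0,-1) + c_3e^(-2t)(0,-1,1).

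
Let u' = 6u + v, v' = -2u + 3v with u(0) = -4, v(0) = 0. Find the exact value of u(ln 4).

A = [[6,1],[-2,3]]; eigenvalues λ = 4, 5.
Eigenvectors: (-1,2) for λ=4, (1,-1) for λ=5.
From the initial condition, c_1 = -4, c_2 = -8.
u(ln 4) = (-4)(4^4)(-1) + (-8)(4^5)(1) = -7168.

-7168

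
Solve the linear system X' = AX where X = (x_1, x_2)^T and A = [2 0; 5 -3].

Coefficient matrix A = [[2, 0], [5, -3]].
Characteristic polynomial det(A - λI) = λ^2 + λ - 6 = 0.
Eigenvalues λ = -3, 2.
For λ=-3: (A-λI) row 1 is [5, 0], so an eigenvector is (0, 1).
For λ=2: (A-λI) row 2 is [5, -5], so an eigenvector is (-1, -1).
General solution: c_1e^(-3t)(0,1) + c_2e^(2t)(-1,-1).

x_1(t) = -c_2e^(2t), x_2(t) = c_1e^(-3t) - c_2e^(2t)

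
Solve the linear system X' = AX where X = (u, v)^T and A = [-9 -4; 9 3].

Coefficient matrix A = [[-9, -4], [9, 3]].
Characteristic polynomial det(A - λI) = λ^2 + 6λ + 9 = 0.
Single eigenvalue λ = -3 with algebraic multiplicity 2.
Eigenvector v = (-2,3); generalized eigenvector w with (A-λI)w=v is (-1,2).
General solution: e^(-3t)[C_1·v + C_2·(t·v + w)].

u(t) = -2C_1e^(-3t) - 2C_2te^(-3t) - C_2e^(-3t), v(t) = 3C_1e^(-3t) + 3C_2te^(-3t) + 2C_2e^(-3t)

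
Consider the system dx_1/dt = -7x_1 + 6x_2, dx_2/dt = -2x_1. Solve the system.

Coefficient matrix A = [[-7, 6], [-2, 0]].
Characteristic polynomial det(A - λI) = λ^2 + 7λ + 12 = 0.
Eigenvalues λ = -4, -3.
For λ=-4: (A-λI) row 1 is [-3, 6], so an eigenvector is (2, 1).
For λ=-3: (A-λI) row 1 is [-4, 6], so an eigenvector is (3, 2).
General solution: C_1e^(-4t)(2,1) + C_2e^(-3t)(3,2).

x_1(t) = 2C_1e^(-4t) + 3C_2e^(-3t), x_2(t) = C_1e^(-4t) + 2C_2e^(-3t)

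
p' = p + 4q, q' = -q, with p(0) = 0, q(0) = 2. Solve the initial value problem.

Coefficient matrix A = [[1, 4], [0, -1]].
Characteristic polynomial det(A - λI) = λ^2 - 1 = 0.
Eigenvalues λ = 1, -1.
For λ=1: (A-λI) row 1 is [0, 4], so an eigenvector is (-1, 0).
For λ=-1: (A-λI) row 1 is [2, 4], so an eigenvector is (-2, 1).
General solution: C_1e^(t)(-1,0) + C_2e^(-t)(-2,1).
Applying p(0)=0, q(0)=2 gives C_1=-4, C_2=2.

p(t) = 4e^(t) - 4e^(-t), q(t) = 2e^(-t)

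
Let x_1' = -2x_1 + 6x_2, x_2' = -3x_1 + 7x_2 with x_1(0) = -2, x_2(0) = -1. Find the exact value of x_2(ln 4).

-4

A = [[-2,6],[-3,7]]; eigenvalues λ = 4, 1.
Eigenvectors: (-1,-1) for λ=4, (-2,-1) for λ=1.
From the initial condition, c_1 = 0, c_2 = 1.
x_2(ln 4) = (0)(4^4)(-1) + (1)(4^1)(-1) = -4.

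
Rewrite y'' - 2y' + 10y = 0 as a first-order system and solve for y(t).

Let x_1 = y, x_2 = y'. Then x_1' = x_2 and x_2' = -10x_1 + 2x_2.
A = [[0,1],[-10,2]]; det(A-λI) = λ^2 - 2λ + 10.
Eigenvalues λ = 1 ± 3i.

y(t) = K_1e^(t)cos(3t) + K_2e^(t)sin(3t)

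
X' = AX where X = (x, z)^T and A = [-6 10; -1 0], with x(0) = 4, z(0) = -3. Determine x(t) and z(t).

Coefficient matrix A = [[-6, 10], [-1, 0]].
Characteristic polynomial det(A - λI) = λ^2 + 6λ + 10 = 0.
Eigenvalues λ = -3 ± i (complex conjugate pair).
For λ=-3+i: an eigenvector is (1,0) - i(-3,-1) = (1 + 3i, 0 + i).
A real fundamental pair from Re and Im of e^((-3+i)t)v: X_1 = e^(-3t)(cos(t)·(1,0) + sin(t)·(-3,-1)), X_2 = e^(-3t)(sin(t)·(1,0) - cos(t)·(-3,-1)).
General solution: c_1X_1 + c_2X_2.
Applying x(0)=4, z(0)=-3 gives c_1=13, c_2=-3.

x(t) = -42e^(-3t)sin(t) + 4e^(-3t)cos(t), z(t) = -13e^(-3t)sin(t) - 3e^(-3t)cos(t)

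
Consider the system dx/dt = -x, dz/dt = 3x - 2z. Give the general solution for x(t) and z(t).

x(t) = c_1e^(-t), z(t) = 3c_1e^(-t) - c_2e^(-2t)

Coefficient matrix A = [[-1, 0], [3, -2]].
Characteristic polynomial det(A - λI) = λ^2 + 3λ + 2 = 0.
Eigenvalues λ = -1, -2.
For λ=-1: (A-λI) row 2 is [3, -1], so an eigenvector is (1, 3).
For λ=-2: (A-λI) row 1 is [1, 0], so an eigenvector is (0, -1).
General solution: c_1e^(-t)(1,3) + c_2e^(-2t)(0,-1).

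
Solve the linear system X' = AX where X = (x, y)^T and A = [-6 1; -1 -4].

Coefficient matrix A = [[-6, 1], [-1, -4]].
Characteristic polynomial det(A - λI) = λ^2 + 10λ + 25 = 0.
Single eigenvalue λ = -5 with algebraic multiplicity 2.
Eigenvector v = (-1,-1); generalized eigenvector w with (A-λI)w=v is (2,1).
General solution: e^(-5t)[K_1·v + K_2·(t·v + w)].

x(t) = -K_1e^(-5t) - K_2te^(-5t) + 2K_2e^(-5t), y(t) = -K_1e^(-5t) - K_2te^(-5t) + K_2e^(-5t)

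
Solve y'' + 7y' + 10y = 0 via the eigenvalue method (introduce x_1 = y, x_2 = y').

y(t) = K_1e^(-2t) + K_2e^(-5t)

Let x_1 = y, x_2 = y'. Then x_1' = x_2 and x_2' = -10x_1 - 7x_2.
A = [[0,1],[-10,-7]]; det(A-λI) = λ^2 + 7λ + 10.
Eigenvalues λ = -2, -5 with eigenvectors (1,-2), (1,-5).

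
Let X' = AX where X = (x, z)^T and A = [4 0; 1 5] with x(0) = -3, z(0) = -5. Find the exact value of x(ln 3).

A = [[4,0],[1,5]]; eigenvalues λ = 4, 5.
Eigenvectors: (-1,1) for λ=4, (0,1) for λ=5.
From the initial condition, c_1 = 3, c_2 = -8.
x(ln 3) = (3)(3^4)(-1) + (-8)(3^5)(0) = -243.

-243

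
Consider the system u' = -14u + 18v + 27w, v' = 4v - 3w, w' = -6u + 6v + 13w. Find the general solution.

Coefficient matrix A = [[-14, 18, 27], [0, 4, -3], [-6, 6, 13]].
det(A - λI) = 0 gives eigenvalues λ = 4, -2, 1.
For λ=4: eigenvector (1,1,0).
For λ=-2: eigenvector (-6,-1,-2).
For λ=1: eigenvector (3,1,1).
General solution: K_1e^(4t)(1,1,0) + K_2e^(-2t)(-6,-1,-2) + K_3e^(t)(3,1,1).

u(t) = K_1e^(4t) - 6K_2e^(-2t) + 3K_3e^(t), v(t) = K_1e^(4t) - K_2e^(-2t) + K_3e^(t), w(t) = -2K_2e^(-2t) + K_3e^(t)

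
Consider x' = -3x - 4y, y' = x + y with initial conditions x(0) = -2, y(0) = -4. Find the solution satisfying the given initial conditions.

Coefficient matrix A = [[-3, -4], [1, 1]].
Characteristic polynomial det(A - λI) = λ^2 + 2λ + 1 = 0.
Single eigenvalue λ = -1 with algebraic multiplicity 2.
Eigenvector v = (2,-1); generalized eigenvector w with (A-λI)w=v is (3,-2).
General solution: e^(-t)[c_1·v + c_2·(t·v + w)].
Applying x(0)=-2, y(0)=-4 gives c_1=-16, c_2=10.

x(t) = 20te^(-t) - 2e^(-t), y(t) = -10te^(-t) - 4e^(-t)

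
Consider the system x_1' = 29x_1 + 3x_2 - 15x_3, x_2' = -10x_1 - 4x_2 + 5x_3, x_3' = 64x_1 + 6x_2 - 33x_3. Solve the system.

Coefficient matrix A = [[29, 3, -15], [-10, -4, 5], [64, 6, -33]].
det(A - λI) = 0 gives eigenvalues λ = -1, -3, -4.
For λ=-1: eigenvector (1,0,2).
For λ=-3: eigenvector (0,5,1).
For λ=-4: eigenvector (-1,1,-2).
General solution: c_1e^(-t)(1,0,2) + c_2e^(-3t)(0,5,1) + c_3e^(-4t)(-1,1,-2).

x_1(t) = c_1e^(-t) - c_3e^(-4t), x_2(t) = 5c_2e^(-3t) + c_3e^(-4t), x_3(t) = 2c_1e^(-t) + c_2e^(-3t) - 2c_3e^(-4t)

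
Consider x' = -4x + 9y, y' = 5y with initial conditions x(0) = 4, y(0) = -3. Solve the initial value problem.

Coefficient matrix A = [[-4, 9], [0, 5]].
Characteristic polynomial det(A - λI) = λ^2 - λ - 20 = 0.
Eigenvalues λ = 5, -4.
For λ=5: (A-λI) row 1 is [-9, 9], so an eigenvector is (1, 1).
For λ=-4: (A-λI) row 1 is [0, 9], so an eigenvector is (-1, 0).
General solution: c_1e^(5t)(1,1) + c_2e^(-4t)(-1,0).
Applying x(0)=4, y(0)=-3 gives c_1=-3, c_2=-7.

x(t) = -3e^(5t) + 7e^(-4t), y(t) = -3e^(5t)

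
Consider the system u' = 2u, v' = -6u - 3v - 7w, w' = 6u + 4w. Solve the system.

Coefficient matrix A = [[2, 0, 0], [-6, -3, -7], [6, 0, 4]].
det(A - λI) = 0 gives eigenvalues λ = -3, 2, 4.
For λ=-3: eigenvector (0,1,0).
For λ=2: eigenvector (1,3,-3).
For λ=4: eigenvector (0,-1,1).
General solution: K_1e^(-3t)(0,1,0) + K_2e^(2t)(1,3,-3) + K_3e^(4t)(0,-1,1).

u(t) = K_2e^(2t), v(t) = K_1e^(-3t) + 3K_2e^(2t) - K_3e^(4t), w(t) = -3K_2e^(2t) + K_3e^(4t)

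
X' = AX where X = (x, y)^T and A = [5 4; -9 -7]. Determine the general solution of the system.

Coefficient matrix A = [[5, 4], [-9, -7]].
Characteristic polynomial det(A - λI) = λ^2 + 2λ + 1 = 0.
Single eigenvalue λ = -1 with algebraic multiplicity 2.
Eigenvector v = (-2,3); generalized eigenvector w with (A-λI)w=v is (-1,1).
General solution: e^(-t)[K_1·v + K_2·(t·v + w)].

x(t) = -2K_1e^(-t) - 2K_2te^(-t) - K_2e^(-t), y(t) = 3K_1e^(-t) + 3K_2te^(-t) + K_2e^(-t)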